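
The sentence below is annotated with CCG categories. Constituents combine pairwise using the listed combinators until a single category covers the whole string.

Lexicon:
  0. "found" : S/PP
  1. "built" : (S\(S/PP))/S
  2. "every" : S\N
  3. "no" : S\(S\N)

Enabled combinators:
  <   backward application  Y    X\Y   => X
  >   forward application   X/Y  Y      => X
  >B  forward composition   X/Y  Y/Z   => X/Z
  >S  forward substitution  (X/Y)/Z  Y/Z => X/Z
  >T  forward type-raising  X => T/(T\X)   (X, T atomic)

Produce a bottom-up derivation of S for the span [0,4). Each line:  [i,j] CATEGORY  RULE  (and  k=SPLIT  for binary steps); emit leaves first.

[0,1] S/PP  lex  "found"
[1,2] (S\(S/PP))/S  lex  "built"
[2,3] S\N  lex  "every"
[3,4] S\(S\N)  lex  "no"
[2,4] S  <  k=3
[1,4] S\(S/PP)  >  k=2
[0,4] S  <  k=1

[0,4] S   <
  [0,1] "found" : S/PP
  [1,4] S\(S/PP)   >
    [1,2] "built" : (S\(S/PP))/S
    [2,4] S   <
      [2,3] "every" : S\N
      [3,4] "no" : S\(S\N)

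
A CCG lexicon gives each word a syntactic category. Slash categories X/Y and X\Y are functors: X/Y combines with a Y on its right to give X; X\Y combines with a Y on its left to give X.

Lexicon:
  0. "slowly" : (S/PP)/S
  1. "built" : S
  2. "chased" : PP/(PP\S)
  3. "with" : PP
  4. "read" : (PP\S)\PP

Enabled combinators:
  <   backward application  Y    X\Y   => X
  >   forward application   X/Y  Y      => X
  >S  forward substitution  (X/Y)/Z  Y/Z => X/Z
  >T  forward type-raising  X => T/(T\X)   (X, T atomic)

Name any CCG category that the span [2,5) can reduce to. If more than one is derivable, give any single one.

PP

[0,5] S   >
  [0,2] S/PP   >
    [0,1] "slowly" : (S/PP)/S
    [1,2] "built" : S
  [2,5] PP   >
    [2,3] "chased" : PP/(PP\S)
    [3,5] PP\S   <
      [3,4] "with" : PP
      [4,5] "read" : (PP\S)\PP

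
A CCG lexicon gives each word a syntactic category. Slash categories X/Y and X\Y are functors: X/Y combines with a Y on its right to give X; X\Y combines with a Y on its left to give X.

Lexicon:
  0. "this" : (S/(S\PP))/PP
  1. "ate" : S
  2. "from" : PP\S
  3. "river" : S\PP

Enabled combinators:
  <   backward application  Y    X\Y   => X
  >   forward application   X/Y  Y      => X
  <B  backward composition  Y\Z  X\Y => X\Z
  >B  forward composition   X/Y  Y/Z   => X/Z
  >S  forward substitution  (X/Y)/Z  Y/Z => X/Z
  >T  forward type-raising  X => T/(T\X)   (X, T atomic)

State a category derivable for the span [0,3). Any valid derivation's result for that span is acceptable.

S/(S\PP)

[0,4] S   >
  [0,3] S/(S\PP)   >
    [0,1] "this" : (S/(S\PP))/PP
    [1,3] PP   <
      [1,2] "ate" : S
      [2,3] "from" : PP\S
  [3,4] "river" : S\PP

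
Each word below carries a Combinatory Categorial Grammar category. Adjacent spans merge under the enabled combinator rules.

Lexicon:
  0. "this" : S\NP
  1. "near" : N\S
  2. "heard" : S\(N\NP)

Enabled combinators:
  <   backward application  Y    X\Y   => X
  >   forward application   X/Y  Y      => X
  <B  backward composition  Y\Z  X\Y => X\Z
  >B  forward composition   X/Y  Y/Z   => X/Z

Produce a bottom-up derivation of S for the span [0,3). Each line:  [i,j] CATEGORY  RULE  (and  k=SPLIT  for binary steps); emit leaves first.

[0,3] S   <
  [0,2] N\NP   <B
    [0,1] "this" : S\NP
    [1,2] "near" : N\S
  [2,3] "heard" : S\(N\NP)

[0,1] S\NP  lex  "this"
[1,2] N\S  lex  "near"
[0,2] N\NP  <B  k=1
[2,3] S\(N\NP)  lex  "heard"
[0,3] S  <  k=2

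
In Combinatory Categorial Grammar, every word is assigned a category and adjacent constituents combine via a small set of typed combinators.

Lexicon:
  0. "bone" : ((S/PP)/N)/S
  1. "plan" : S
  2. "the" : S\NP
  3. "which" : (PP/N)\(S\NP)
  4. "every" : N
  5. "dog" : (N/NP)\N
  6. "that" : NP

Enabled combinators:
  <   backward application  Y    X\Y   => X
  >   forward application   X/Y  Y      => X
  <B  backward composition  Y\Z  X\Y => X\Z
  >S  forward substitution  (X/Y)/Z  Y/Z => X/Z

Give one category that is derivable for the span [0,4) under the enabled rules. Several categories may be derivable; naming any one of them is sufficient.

S/N

[0,7] S   >
  [0,4] S/N   >S
    [0,2] (S/PP)/N   >
      [0,1] "bone" : ((S/PP)/N)/S
      [1,2] "plan" : S
    [2,4] PP/N   <
      [2,3] "the" : S\NP
      [3,4] "which" : (PP/N)\(S\NP)
  [4,7] N   >
    [4,6] N/NP   <
      [4,5] "every" : N
      [5,6] "dog" : (N/NP)\N
    [6,7] "that" : NP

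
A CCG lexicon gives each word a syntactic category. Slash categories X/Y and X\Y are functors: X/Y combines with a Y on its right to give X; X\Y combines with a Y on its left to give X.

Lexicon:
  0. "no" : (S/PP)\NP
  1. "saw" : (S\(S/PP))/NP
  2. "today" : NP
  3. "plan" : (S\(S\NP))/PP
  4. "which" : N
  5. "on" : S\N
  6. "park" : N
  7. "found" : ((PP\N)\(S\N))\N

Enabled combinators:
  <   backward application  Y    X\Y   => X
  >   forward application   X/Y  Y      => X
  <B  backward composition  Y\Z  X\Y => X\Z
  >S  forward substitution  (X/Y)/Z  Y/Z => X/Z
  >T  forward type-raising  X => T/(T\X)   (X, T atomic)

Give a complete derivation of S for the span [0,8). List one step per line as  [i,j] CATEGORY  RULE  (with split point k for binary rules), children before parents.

[0,8] S   <
  [0,3] S\NP   <B
    [0,1] "no" : (S/PP)\NP
    [1,3] S\(S/PP)   >
      [1,2] "saw" : (S\(S/PP))/NP
      [2,3] "today" : NP
  [3,8] S\(S\NP)   >
    [3,4] "plan" : (S\(S\NP))/PP
    [4,8] PP   <
      [4,5] "which" : N
      [5,8] PP\N   <
        [5,6] "on" : S\N
        [6,8] (PP\N)\(S\N)   <
          [6,7] "park" : N
          [7,8] "found" : ((PP\N)\(S\N))\N

[0,1] (S/PP)\NP  lex  "no"
[1,2] (S\(S/PP))/NP  lex  "saw"
[2,3] NP  lex  "today"
[1,3] S\(S/PP)  >  k=2
[0,3] S\NP  <B  k=1
[3,4] (S\(S\NP))/PP  lex  "plan"
[4,5] N  lex  "which"
[5,6] S\N  lex  "on"
[6,7] N  lex  "park"
[7,8] ((PP\N)\(S\N))\N  lex  "found"
[6,8] (PP\N)\(S\N)  <  k=7
[5,8] PP\N  <  k=6
[4,8] PP  <  k=5
[3,8] S\(S\NP)  >  k=4
[0,8] S  <  k=3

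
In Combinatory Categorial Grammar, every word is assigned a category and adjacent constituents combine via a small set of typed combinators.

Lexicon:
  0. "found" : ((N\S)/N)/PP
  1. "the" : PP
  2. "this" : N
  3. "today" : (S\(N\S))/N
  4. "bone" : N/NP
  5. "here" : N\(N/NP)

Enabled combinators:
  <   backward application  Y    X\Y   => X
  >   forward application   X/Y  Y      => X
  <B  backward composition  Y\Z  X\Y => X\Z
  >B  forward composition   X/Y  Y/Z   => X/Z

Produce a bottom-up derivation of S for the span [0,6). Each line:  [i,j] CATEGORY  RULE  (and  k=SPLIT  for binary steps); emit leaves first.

[0,1] ((N\S)/N)/PP  lex  "found"
[1,2] PP  lex  "the"
[0,2] (N\S)/N  >  k=1
[2,3] N  lex  "this"
[0,3] N\S  >  k=2
[3,4] (S\(N\S))/N  lex  "today"
[4,5] N/NP  lex  "bone"
[5,6] N\(N/NP)  lex  "here"
[4,6] N  <  k=5
[3,6] S\(N\S)  >  k=4
[0,6] S  <  k=3

[0,6] S   <
  [0,3] N\S   >
    [0,2] (N\S)/N   >
      [0,1] "found" : ((N\S)/N)/PP
      [1,2] "the" : PP
    [2,3] "this" : N
  [3,6] S\(N\S)   >
    [3,4] "today" : (S\(N\S))/N
    [4,6] N   <
      [4,5] "bone" : N/NP
      [5,6] "here" : N\(N/NP)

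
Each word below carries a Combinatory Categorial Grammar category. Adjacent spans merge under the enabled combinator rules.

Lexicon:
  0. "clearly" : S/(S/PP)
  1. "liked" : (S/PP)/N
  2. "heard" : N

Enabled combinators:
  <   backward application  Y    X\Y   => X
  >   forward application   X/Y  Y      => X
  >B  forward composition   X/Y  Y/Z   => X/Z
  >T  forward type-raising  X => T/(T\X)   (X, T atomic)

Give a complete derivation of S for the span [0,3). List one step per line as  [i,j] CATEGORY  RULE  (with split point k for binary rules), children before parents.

[0,1] S/(S/PP)  lex  "clearly"
[1,2] (S/PP)/N  lex  "liked"
[0,2] S/N  >B  k=1
[2,3] N  lex  "heard"
[0,3] S  >  k=2

[0,3] S   >
  [0,2] S/N   >B
    [0,1] "clearly" : S/(S/PP)
    [1,2] "liked" : (S/PP)/N
  [2,3] "heard" : N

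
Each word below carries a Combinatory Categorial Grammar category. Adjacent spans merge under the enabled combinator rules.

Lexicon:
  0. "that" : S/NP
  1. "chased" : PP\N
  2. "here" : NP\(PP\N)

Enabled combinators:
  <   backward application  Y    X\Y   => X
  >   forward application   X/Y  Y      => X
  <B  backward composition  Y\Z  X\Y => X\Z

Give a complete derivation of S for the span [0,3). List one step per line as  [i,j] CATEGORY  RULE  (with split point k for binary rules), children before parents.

[0,1] S/NP  lex  "that"
[1,2] PP\N  lex  "chased"
[2,3] NP\(PP\N)  lex  "here"
[1,3] NP  <  k=2
[0,3] S  >  k=1

[0,3] S   >
  [0,1] "that" : S/NP
  [1,3] NP   <
    [1,2] "chased" : PP\N
    [2,3] "here" : NP\(PP\N)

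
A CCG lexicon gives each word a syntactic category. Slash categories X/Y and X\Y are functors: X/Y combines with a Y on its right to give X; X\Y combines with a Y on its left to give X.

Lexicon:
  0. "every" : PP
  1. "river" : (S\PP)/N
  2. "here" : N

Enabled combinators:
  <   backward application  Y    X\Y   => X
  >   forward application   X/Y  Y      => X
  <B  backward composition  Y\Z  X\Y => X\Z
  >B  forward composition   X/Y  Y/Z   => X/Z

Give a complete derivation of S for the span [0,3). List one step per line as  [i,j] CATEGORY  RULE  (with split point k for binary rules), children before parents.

[0,3] S   <
  [0,1] "every" : PP
  [1,3] S\PP   >
    [1,2] "river" : (S\PP)/N
    [2,3] "here" : N

[0,1] PP  lex  "every"
[1,2] (S\PP)/N  lex  "river"
[2,3] N  lex  "here"
[1,3] S\PP  >  k=2
[0,3] S  <  k=1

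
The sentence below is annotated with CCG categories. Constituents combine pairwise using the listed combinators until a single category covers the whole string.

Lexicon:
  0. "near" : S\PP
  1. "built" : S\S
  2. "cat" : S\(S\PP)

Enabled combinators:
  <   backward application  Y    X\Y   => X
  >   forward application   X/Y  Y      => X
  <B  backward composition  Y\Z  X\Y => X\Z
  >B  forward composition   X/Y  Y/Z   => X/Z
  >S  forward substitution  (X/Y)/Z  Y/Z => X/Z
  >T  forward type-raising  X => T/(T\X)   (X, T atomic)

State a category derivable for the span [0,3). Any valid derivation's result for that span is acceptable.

S

[0,3] S   <
  [0,2] S\PP   <B
    [0,1] "near" : S\PP
    [1,2] "built" : S\S
  [2,3] "cat" : S\(S\PP)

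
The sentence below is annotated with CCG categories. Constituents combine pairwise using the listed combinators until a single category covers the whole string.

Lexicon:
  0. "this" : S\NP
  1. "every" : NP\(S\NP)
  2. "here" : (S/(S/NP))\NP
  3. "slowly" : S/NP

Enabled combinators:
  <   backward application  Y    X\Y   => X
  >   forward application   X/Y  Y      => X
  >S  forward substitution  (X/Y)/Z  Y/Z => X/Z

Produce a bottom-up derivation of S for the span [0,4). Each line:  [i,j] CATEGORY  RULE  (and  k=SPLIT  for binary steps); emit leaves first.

[0,4] S   >
  [0,3] S/(S/NP)   <
    [0,2] NP   <
      [0,1] "this" : S\NP
      [1,2] "every" : NP\(S\NP)
    [2,3] "here" : (S/(S/NP))\NP
  [3,4] "slowly" : S/NP

[0,1] S\NP  lex  "this"
[1,2] NP\(S\NP)  lex  "every"
[0,2] NP  <  k=1
[2,3] (S/(S/NP))\NP  lex  "here"
[0,3] S/(S/NP)  <  k=2
[3,4] S/NP  lex  "slowly"
[0,4] S  >  k=3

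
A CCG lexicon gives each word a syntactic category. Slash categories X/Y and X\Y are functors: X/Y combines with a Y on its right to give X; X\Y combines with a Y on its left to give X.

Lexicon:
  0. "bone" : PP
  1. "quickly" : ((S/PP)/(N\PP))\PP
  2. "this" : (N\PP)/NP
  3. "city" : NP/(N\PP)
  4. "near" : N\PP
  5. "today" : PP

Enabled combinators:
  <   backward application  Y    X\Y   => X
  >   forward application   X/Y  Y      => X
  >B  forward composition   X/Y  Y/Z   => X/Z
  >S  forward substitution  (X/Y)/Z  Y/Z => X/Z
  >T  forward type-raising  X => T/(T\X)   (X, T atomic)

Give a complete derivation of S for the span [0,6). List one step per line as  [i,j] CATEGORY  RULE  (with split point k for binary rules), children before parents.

[0,6] S   >
  [0,5] S/PP   >
    [0,2] (S/PP)/(N\PP)   <
      [0,1] "bone" : PP
      [1,2] "quickly" : ((S/PP)/(N\PP))\PP
    [2,5] N\PP   >
      [2,3] "this" : (N\PP)/NP
      [3,5] NP   >
        [3,4] "city" : NP/(N\PP)
        [4,5] "near" : N\PP
  [5,6] "today" : PP

[0,1] PP  lex  "bone"
[1,2] ((S/PP)/(N\PP))\PP  lex  "quickly"
[0,2] (S/PP)/(N\PP)  <  k=1
[2,3] (N\PP)/NP  lex  "this"
[3,4] NP/(N\PP)  lex  "city"
[4,5] N\PP  lex  "near"
[3,5] NP  >  k=4
[2,5] N\PP  >  k=3
[0,5] S/PP  >  k=2
[5,6] PP  lex  "today"
[0,6] S  >  k=5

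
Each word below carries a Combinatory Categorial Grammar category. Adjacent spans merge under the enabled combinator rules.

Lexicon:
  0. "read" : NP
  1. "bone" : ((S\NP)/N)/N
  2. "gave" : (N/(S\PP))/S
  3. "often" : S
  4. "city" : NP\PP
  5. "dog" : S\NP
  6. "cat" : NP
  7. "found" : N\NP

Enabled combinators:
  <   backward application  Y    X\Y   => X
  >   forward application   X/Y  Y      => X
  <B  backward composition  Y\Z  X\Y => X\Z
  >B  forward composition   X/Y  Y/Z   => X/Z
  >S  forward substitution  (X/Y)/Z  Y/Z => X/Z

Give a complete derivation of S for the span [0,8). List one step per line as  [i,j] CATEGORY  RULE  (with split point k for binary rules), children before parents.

[0,8] S   <
  [0,1] "read" : NP
  [1,8] S\NP   >
    [1,6] (S\NP)/N   >
      [1,2] "bone" : ((S\NP)/N)/N
      [2,6] N   >
        [2,4] N/(S\PP)   >
          [2,3] "gave" : (N/(S\PP))/S
          [3,4] "often" : S
        [4,6] S\PP   <B
          [4,5] "city" : NP\PP
          [5,6] "dog" : S\NP
    [6,8] N   <
      [6,7] "cat" : NP
      [7,8] "found" : N\NP

[0,1] NP  lex  "read"
[1,2] ((S\NP)/N)/N  lex  "bone"
[2,3] (N/(S\PP))/S  lex  "gave"
[3,4] S  lex  "often"
[2,4] N/(S\PP)  >  k=3
[4,5] NP\PP  lex  "city"
[5,6] S\NP  lex  "dog"
[4,6] S\PP  <B  k=5
[2,6] N  >  k=4
[1,6] (S\NP)/N  >  k=2
[6,7] NP  lex  "cat"
[7,8] N\NP  lex  "found"
[6,8] N  <  k=7
[1,8] S\NP  >  k=6
[0,8] S  <  k=1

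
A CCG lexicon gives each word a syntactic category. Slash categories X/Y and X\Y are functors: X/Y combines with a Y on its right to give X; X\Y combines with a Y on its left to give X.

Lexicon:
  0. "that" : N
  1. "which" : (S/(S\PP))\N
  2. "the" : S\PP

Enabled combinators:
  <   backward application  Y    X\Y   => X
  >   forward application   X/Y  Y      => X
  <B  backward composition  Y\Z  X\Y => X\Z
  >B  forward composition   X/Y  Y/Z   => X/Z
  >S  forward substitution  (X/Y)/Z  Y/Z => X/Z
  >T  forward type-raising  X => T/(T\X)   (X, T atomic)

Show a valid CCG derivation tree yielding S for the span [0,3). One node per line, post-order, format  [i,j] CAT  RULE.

[0,1] N  lex  "that"
[1,2] (S/(S\PP))\N  lex  "which"
[0,2] S/(S\PP)  <  k=1
[2,3] S\PP  lex  "the"
[0,3] S  >  k=2

[0,3] S   >
  [0,2] S/(S\PP)   <
    [0,1] "that" : N
    [1,2] "which" : (S/(S\PP))\N
  [2,3] "the" : S\PP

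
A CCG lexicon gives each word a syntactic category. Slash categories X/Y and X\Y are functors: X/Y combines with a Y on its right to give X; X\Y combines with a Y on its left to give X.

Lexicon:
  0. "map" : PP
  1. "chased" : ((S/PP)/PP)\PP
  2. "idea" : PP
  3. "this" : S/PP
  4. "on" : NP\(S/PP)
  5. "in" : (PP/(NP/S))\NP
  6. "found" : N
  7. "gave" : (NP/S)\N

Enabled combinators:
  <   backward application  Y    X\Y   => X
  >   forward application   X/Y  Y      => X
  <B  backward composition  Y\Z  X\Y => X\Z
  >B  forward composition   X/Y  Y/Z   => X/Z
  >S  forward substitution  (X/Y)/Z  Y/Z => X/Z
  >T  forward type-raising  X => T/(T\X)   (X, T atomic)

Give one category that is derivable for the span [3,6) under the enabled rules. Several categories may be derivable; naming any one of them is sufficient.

[0,8] S   >
  [0,3] S/PP   >
    [0,2] (S/PP)/PP   <
      [0,1] "map" : PP
      [1,2] "chased" : ((S/PP)/PP)\PP
    [2,3] "idea" : PP
  [3,8] PP   >
    [3,6] PP/(NP/S)   <
      [3,5] NP   <
        [3,4] "this" : S/PP
        [4,5] "on" : NP\(S/PP)
      [5,6] "in" : (PP/(NP/S))\NP
    [6,8] NP/S   <
      [6,7] "found" : N
      [7,8] "gave" : (NP/S)\N

PP/(NP/S)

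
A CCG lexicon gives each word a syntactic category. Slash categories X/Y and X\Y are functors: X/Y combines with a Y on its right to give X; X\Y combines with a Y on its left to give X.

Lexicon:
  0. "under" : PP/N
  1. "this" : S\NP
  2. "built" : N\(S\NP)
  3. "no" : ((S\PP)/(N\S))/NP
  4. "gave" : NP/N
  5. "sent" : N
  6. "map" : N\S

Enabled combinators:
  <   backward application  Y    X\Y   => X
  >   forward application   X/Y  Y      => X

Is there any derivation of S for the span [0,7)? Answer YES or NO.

YES

[0,7] S   <
  [0,3] PP   >
    [0,1] "under" : PP/N
    [1,3] N   <
      [1,2] "this" : S\NP
      [2,3] "built" : N\(S\NP)
  [3,7] S\PP   >
    [3,6] (S\PP)/(N\S)   >
      [3,4] "no" : ((S\PP)/(N\S))/NP
      [4,6] NP   >
        [4,5] "gave" : NP/N
        [5,6] "sent" : N
    [6,7] "map" : N\S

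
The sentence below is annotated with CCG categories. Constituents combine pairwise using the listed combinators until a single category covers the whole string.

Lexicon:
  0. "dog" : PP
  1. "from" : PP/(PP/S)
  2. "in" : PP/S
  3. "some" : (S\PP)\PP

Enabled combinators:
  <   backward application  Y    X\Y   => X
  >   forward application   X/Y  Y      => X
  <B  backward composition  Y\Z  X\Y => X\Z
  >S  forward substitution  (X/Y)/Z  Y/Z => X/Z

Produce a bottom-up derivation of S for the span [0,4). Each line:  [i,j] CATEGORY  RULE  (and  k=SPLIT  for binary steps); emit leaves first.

[0,4] S   <
  [0,1] "dog" : PP
  [1,4] S\PP   <
    [1,3] PP   >
      [1,2] "from" : PP/(PP/S)
      [2,3] "in" : PP/S
    [3,4] "some" : (S\PP)\PP

[0,1] PP  lex  "dog"
[1,2] PP/(PP/S)  lex  "from"
[2,3] PP/S  lex  "in"
[1,3] PP  >  k=2
[3,4] (S\PP)\PP  lex  "some"
[1,4] S\PP  <  k=3
[0,4] S  <  k=1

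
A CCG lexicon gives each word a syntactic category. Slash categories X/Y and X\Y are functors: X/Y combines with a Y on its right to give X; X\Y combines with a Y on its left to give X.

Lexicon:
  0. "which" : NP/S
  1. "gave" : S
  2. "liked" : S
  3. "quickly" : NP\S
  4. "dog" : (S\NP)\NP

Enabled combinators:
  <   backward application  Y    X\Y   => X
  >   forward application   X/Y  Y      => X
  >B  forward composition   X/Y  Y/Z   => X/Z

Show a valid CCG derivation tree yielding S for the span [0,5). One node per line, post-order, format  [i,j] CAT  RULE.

[0,5] S   <
  [0,2] NP   >
    [0,1] "which" : NP/S
    [1,2] "gave" : S
  [2,5] S\NP   <
    [2,4] NP   <
      [2,3] "liked" : S
      [3,4] "quickly" : NP\S
    [4,5] "dog" : (S\NP)\NP

[0,1] NP/S  lex  "which"
[1,2] S  lex  "gave"
[0,2] NP  >  k=1
[2,3] S  lex  "liked"
[3,4] NP\S  lex  "quickly"
[2,4] NP  <  k=3
[4,5] (S\NP)\NP  lex  "dog"
[2,5] S\NP  <  k=4
[0,5] S  <  k=2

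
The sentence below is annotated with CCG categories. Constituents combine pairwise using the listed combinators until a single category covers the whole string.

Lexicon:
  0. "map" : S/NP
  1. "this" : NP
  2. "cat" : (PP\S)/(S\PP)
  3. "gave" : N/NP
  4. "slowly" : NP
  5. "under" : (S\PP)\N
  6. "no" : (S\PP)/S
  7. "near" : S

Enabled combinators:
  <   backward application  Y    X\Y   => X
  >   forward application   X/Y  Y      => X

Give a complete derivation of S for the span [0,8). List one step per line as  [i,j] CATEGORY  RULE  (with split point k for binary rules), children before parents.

[0,8] S   <
  [0,6] PP   <
    [0,2] S   >
      [0,1] "map" : S/NP
      [1,2] "this" : NP
    [2,6] PP\S   >
      [2,3] "cat" : (PP\S)/(S\PP)
      [3,6] S\PP   <
        [3,5] N   >
          [3,4] "gave" : N/NP
          [4,5] "slowly" : NP
        [5,6] "under" : (S\PP)\N
  [6,8] S\PP   >
    [6,7] "no" : (S\PP)/S
    [7,8] "near" : S

[0,1] S/NP  lex  "map"
[1,2] NP  lex  "this"
[0,2] S  >  k=1
[2,3] (PP\S)/(S\PP)  lex  "cat"
[3,4] N/NP  lex  "gave"
[4,5] NP  lex  "slowly"
[3,5] N  >  k=4
[5,6] (S\PP)\N  lex  "under"
[3,6] S\PP  <  k=5
[2,6] PP\S  >  k=3
[0,6] PP  <  k=2
[6,7] (S\PP)/S  lex  "no"
[7,8] S  lex  "near"
[6,8] S\PP  >  k=7
[0,8] S  <  k=6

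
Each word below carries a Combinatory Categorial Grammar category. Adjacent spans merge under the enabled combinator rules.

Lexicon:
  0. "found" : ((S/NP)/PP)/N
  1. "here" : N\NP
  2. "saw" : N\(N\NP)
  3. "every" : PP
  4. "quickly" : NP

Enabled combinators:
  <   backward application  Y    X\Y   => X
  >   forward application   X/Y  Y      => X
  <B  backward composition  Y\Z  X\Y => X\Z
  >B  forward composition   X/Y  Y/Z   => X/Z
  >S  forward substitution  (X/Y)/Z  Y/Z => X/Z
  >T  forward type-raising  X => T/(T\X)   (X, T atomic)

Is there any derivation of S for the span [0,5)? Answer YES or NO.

[0,5] S   >
  [0,4] S/NP   >
    [0,3] (S/NP)/PP   >
      [0,1] "found" : ((S/NP)/PP)/N
      [1,3] N   <
        [1,2] "here" : N\NP
        [2,3] "saw" : N\(N\NP)
    [3,4] "every" : PP
  [4,5] "quickly" : NP

YES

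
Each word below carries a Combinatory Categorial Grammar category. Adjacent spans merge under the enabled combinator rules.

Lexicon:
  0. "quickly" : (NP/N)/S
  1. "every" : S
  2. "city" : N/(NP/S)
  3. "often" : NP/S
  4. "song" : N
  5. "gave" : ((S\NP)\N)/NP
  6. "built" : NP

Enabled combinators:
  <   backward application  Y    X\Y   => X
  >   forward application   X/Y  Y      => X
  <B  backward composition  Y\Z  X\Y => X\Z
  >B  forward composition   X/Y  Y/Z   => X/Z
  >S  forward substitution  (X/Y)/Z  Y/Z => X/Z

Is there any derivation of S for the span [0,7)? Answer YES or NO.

YES

[0,7] S   <
  [0,4] NP   >
    [0,2] NP/N   >
      [0,1] "quickly" : (NP/N)/S
      [1,2] "every" : S
    [2,4] N   >
      [2,3] "city" : N/(NP/S)
      [3,4] "often" : NP/S
  [4,7] S\NP   <
    [4,5] "song" : N
    [5,7] (S\NP)\N   >
      [5,6] "gave" : ((S\NP)\N)/NP
      [6,7] "built" : NP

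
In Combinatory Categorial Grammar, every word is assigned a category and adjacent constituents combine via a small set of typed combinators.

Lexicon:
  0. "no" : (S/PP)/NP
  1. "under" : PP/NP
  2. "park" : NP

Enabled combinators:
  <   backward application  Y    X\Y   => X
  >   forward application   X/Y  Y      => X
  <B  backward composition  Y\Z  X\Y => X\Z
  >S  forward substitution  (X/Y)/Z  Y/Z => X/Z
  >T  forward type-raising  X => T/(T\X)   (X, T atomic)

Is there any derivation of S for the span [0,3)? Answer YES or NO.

[0,3] S   >
  [0,2] S/NP   >S
    [0,1] "no" : (S/PP)/NP
    [1,2] "under" : PP/NP
  [2,3] "park" : NP

YES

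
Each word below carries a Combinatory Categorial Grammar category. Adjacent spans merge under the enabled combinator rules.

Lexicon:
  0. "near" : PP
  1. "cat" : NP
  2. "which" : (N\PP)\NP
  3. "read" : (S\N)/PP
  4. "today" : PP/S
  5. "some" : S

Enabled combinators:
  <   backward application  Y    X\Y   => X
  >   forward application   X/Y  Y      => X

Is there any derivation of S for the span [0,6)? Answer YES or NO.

[0,6] S   <
  [0,3] N   <
    [0,1] "near" : PP
    [1,3] N\PP   <
      [1,2] "cat" : NP
      [2,3] "which" : (N\PP)\NP
  [3,6] S\N   >
    [3,4] "read" : (S\N)/PP
    [4,6] PP   >
      [4,5] "today" : PP/S
      [5,6] "some" : S

YES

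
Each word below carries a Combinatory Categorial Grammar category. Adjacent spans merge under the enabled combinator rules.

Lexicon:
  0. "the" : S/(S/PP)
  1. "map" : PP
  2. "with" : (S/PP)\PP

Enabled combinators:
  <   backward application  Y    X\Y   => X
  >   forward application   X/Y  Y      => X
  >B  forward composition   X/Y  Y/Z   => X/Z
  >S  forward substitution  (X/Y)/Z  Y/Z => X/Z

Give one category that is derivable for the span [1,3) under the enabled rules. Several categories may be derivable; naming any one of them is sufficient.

S/PP

[0,3] S   >
  [0,1] "the" : S/(S/PP)
  [1,3] S/PP   <
    [1,2] "map" : PP
    [2,3] "with" : (S/PP)\PP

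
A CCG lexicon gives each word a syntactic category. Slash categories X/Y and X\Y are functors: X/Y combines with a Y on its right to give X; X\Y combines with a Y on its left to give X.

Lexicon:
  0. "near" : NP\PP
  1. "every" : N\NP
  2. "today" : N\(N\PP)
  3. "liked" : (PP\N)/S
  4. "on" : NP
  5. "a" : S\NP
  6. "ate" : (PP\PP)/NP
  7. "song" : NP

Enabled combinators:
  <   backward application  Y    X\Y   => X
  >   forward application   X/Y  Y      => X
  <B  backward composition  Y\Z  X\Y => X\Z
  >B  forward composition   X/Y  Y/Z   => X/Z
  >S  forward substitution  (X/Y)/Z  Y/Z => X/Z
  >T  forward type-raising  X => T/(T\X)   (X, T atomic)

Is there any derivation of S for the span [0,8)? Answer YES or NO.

NO

NP\PP N\NP N\(N\PP) (PP\N)/S NP S\NP (PP\PP)/NP NP
CKY chart[0,8] = {N/(N\PP), NP/(NP\PP), PP, PP/(NP\NP), PP/(PP\PP), S/(S\PP)}; S ∉ chart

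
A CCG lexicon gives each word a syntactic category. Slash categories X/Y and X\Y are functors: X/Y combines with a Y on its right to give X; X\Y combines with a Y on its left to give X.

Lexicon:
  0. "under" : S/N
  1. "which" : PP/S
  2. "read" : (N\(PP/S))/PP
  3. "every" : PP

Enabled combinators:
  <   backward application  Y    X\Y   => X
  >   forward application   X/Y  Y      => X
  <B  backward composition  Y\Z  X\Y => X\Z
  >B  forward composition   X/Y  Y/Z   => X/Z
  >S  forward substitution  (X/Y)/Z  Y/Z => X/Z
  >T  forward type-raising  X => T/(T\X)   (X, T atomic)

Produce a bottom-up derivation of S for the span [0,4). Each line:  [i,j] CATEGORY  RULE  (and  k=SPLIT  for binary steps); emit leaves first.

[0,4] S   >
  [0,1] "under" : S/N
  [1,4] N   <
    [1,2] "which" : PP/S
    [2,4] N\(PP/S)   >
      [2,3] "read" : (N\(PP/S))/PP
      [3,4] "every" : PP

[0,1] S/N  lex  "under"
[1,2] PP/S  lex  "which"
[2,3] (N\(PP/S))/PP  lex  "read"
[3,4] PP  lex  "every"
[2,4] N\(PP/S)  >  k=3
[1,4] N  <  k=2
[0,4] S  >  k=1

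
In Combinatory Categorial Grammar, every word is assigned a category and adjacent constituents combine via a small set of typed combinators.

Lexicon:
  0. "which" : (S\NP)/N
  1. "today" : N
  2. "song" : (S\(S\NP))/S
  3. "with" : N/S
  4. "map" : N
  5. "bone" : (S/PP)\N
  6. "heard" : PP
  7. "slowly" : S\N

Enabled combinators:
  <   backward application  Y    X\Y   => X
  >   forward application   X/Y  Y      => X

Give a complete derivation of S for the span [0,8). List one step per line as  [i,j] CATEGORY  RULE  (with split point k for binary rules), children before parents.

[0,1] (S\NP)/N  lex  "which"
[1,2] N  lex  "today"
[0,2] S\NP  >  k=1
[2,3] (S\(S\NP))/S  lex  "song"
[3,4] N/S  lex  "with"
[4,5] N  lex  "map"
[5,6] (S/PP)\N  lex  "bone"
[4,6] S/PP  <  k=5
[6,7] PP  lex  "heard"
[4,7] S  >  k=6
[3,7] N  >  k=4
[7,8] S\N  lex  "slowly"
[3,8] S  <  k=7
[2,8] S\(S\NP)  >  k=3
[0,8] S  <  k=2

[0,8] S   <
  [0,2] S\NP   >
    [0,1] "which" : (S\NP)/N
    [1,2] "today" : N
  [2,8] S\(S\NP)   >
    [2,3] "song" : (S\(S\NP))/S
    [3,8] S   <
      [3,7] N   >
        [3,4] "with" : N/S
        [4,7] S   >
          [4,6] S/PP   <
            [4,5] "map" : N
            [5,6] "bone" : (S/PP)\N
          [6,7] "heard" : PP
      [7,8] "slowly" : S\N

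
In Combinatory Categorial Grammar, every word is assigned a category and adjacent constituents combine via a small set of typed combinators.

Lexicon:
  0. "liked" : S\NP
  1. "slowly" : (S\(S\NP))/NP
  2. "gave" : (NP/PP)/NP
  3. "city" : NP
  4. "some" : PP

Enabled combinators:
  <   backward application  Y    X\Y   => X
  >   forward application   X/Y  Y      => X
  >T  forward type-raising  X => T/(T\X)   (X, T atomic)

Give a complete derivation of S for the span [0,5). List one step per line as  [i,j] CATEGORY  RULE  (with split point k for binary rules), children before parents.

[0,1] S\NP  lex  "liked"
[1,2] (S\(S\NP))/NP  lex  "slowly"
[2,3] (NP/PP)/NP  lex  "gave"
[3,4] NP  lex  "city"
[2,4] NP/PP  >  k=3
[4,5] PP  lex  "some"
[2,5] NP  >  k=4
[1,5] S\(S\NP)  >  k=2
[0,5] S  <  k=1

[0,5] S   <
  [0,1] "liked" : S\NP
  [1,5] S\(S\NP)   >
    [1,2] "slowly" : (S\(S\NP))/NP
    [2,5] NP   >
      [2,4] NP/PP   >
        [2,3] "gave" : (NP/PP)/NP
        [3,4] "city" : NP
      [4,5] "some" : PP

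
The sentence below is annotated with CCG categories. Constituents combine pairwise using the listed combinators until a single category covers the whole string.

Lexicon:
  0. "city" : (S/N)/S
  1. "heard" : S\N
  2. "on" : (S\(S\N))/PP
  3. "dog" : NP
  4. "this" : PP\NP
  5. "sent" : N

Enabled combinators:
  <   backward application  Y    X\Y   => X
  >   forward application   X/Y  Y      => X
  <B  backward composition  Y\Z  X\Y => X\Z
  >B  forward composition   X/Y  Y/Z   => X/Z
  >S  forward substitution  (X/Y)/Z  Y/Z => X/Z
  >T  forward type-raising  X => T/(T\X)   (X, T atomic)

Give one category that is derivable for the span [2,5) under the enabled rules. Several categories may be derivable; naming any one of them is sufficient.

[0,6] S   >
  [0,5] S/N   >
    [0,1] "city" : (S/N)/S
    [1,5] S   <
      [1,2] "heard" : S\N
      [2,5] S\(S\N)   >
        [2,3] "on" : (S\(S\N))/PP
        [3,5] PP   >
          [3,4] PP/(PP\NP)   >T
            [3,4] "dog" : NP
          [4,5] "this" : PP\NP
  [5,6] "sent" : N

S\(S\N)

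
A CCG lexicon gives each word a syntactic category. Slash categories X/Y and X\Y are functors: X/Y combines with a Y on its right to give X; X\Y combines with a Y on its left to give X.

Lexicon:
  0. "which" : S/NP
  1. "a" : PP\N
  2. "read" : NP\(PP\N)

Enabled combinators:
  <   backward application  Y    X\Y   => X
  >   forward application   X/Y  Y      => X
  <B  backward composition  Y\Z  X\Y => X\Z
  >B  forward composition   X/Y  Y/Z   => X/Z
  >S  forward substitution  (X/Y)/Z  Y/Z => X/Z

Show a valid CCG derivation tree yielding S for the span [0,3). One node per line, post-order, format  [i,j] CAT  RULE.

[0,1] S/NP  lex  "which"
[1,2] PP\N  lex  "a"
[2,3] NP\(PP\N)  lex  "read"
[1,3] NP  <  k=2
[0,3] S  >  k=1

[0,3] S   >
  [0,1] "which" : S/NP
  [1,3] NP   <
    [1,2] "a" : PP\N
    [2,3] "read" : NP\(PP\N)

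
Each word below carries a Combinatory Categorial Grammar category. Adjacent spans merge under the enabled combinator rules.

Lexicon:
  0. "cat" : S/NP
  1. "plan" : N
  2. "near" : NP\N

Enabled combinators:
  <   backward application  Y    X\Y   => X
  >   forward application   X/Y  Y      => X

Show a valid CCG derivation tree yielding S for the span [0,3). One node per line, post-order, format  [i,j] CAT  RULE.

[0,3] S   >
  [0,1] "cat" : S/NP
  [1,3] NP   <
    [1,2] "plan" : N
    [2,3] "near" : NP\N

[0,1] S/NP  lex  "cat"
[1,2] N  lex  "plan"
[2,3] NP\N  lex  "near"
[1,3] NP  <  k=2
[0,3] S  >  k=1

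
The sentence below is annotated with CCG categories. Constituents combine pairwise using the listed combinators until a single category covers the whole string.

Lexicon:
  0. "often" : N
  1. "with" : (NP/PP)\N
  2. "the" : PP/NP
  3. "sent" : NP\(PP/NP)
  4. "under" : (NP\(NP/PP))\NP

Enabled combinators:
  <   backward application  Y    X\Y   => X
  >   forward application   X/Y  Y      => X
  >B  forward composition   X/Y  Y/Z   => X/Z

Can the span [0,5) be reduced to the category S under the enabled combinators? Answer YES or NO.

N (NP/PP)\N PP/NP NP\(PP/NP) (NP\(NP/PP))\NP
CKY chart[0,5] = {NP}; S ∉ chart

NO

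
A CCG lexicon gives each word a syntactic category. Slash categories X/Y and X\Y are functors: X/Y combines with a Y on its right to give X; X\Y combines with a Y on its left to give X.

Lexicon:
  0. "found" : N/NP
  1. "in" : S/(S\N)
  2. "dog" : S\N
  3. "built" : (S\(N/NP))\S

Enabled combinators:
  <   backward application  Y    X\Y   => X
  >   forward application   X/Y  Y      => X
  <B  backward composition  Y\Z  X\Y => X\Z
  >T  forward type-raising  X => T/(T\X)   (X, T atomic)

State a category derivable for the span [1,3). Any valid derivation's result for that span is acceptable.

S

[0,4] S   <
  [0,1] "found" : N/NP
  [1,4] S\(N/NP)   <
    [1,3] S   >
      [1,2] "in" : S/(S\N)
      [2,3] "dog" : S\N
    [3,4] "built" : (S\(N/NP))\S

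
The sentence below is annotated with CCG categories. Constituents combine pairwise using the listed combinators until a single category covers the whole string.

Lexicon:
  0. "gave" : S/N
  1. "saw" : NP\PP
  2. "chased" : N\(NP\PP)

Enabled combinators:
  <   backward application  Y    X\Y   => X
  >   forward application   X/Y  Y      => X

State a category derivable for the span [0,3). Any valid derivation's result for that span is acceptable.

[0,3] S   >
  [0,1] "gave" : S/N
  [1,3] N   <
    [1,2] "saw" : NP\PP
    [2,3] "chased" : N\(NP\PP)

S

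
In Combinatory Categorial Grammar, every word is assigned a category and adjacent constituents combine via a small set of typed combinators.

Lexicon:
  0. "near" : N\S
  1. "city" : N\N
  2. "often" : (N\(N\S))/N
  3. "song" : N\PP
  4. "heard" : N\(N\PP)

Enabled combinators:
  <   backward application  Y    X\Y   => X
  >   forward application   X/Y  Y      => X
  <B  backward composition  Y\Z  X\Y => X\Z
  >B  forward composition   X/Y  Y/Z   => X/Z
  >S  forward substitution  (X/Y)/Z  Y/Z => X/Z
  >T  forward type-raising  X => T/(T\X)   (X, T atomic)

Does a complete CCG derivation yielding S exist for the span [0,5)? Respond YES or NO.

NO

N\S N\N (N\(N\S))/N N\PP N\(N\PP)
CKY chart[0,5] = {N, N/(N\N), NP/(NP\N), PP/(PP\N), S/(S\N)}; S ∉ chart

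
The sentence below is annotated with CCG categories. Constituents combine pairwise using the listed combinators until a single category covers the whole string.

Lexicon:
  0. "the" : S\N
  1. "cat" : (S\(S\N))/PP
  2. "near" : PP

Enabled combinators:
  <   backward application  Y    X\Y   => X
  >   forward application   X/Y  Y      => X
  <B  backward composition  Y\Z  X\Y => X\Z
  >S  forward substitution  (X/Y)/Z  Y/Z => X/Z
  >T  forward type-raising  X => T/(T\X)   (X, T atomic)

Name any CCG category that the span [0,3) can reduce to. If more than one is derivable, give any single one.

S

[0,3] S   <
  [0,1] "the" : S\N
  [1,3] S\(S\N)   >
    [1,2] "cat" : (S\(S\N))/PP
    [2,3] "near" : PP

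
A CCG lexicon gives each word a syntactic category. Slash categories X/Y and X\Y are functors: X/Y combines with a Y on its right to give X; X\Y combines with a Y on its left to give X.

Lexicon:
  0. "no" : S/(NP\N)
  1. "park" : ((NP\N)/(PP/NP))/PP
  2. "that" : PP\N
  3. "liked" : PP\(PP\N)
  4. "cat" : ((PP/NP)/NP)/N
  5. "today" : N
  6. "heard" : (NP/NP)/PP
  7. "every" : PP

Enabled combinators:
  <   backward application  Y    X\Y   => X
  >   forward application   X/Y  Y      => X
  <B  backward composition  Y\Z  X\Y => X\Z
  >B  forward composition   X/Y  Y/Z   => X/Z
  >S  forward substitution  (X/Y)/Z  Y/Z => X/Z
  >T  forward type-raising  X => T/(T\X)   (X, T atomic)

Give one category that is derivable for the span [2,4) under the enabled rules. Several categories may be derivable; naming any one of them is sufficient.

PP

[0,8] S   >
  [0,1] "no" : S/(NP\N)
  [1,8] NP\N   >
    [1,4] (NP\N)/(PP/NP)   >
      [1,2] "park" : ((NP\N)/(PP/NP))/PP
      [2,4] PP   <
        [2,3] "that" : PP\N
        [3,4] "liked" : PP\(PP\N)
    [4,8] PP/NP   >S
      [4,6] (PP/NP)/NP   >
        [4,5] "cat" : ((PP/NP)/NP)/N
        [5,6] "today" : N
      [6,8] NP/NP   >
        [6,7] "heard" : (NP/NP)/PP
        [7,8] "every" : PP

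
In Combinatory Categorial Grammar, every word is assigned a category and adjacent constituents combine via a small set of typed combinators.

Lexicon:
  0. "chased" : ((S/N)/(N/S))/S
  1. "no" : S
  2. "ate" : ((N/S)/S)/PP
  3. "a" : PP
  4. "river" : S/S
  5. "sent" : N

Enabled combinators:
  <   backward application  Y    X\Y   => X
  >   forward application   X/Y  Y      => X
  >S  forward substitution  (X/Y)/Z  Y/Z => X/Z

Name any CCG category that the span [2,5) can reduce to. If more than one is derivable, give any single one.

[0,6] S   >
  [0,5] S/N   >
    [0,2] (S/N)/(N/S)   >
      [0,1] "chased" : ((S/N)/(N/S))/S
      [1,2] "no" : S
    [2,5] N/S   >S
      [2,4] (N/S)/S   >
        [2,3] "ate" : ((N/S)/S)/PP
        [3,4] "a" : PP
      [4,5] "river" : S/S
  [5,6] "sent" : N

N/S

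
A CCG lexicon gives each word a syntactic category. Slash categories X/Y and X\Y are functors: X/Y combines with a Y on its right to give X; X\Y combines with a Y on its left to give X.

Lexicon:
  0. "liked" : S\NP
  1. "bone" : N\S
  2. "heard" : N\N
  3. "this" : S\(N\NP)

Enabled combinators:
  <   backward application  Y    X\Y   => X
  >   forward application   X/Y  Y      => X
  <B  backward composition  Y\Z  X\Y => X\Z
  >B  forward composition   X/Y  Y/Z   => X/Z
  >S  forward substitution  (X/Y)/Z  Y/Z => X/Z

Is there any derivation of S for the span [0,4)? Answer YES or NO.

YES

[0,4] S   <
  [0,3] N\NP   <B
    [0,1] "liked" : S\NP
    [1,3] N\S   <B
      [1,2] "bone" : N\S
      [2,3] "heard" : N\N
  [3,4] "this" : S\(N\NP)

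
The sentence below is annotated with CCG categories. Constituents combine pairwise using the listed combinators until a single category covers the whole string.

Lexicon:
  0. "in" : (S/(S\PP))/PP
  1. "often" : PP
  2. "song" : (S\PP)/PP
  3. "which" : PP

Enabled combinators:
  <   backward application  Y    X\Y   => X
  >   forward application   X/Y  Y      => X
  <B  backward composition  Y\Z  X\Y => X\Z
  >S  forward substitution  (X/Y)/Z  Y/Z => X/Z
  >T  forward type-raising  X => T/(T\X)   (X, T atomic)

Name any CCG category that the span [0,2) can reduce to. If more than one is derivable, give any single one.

[0,4] S   >
  [0,2] S/(S\PP)   >
    [0,1] "in" : (S/(S\PP))/PP
    [1,2] "often" : PP
  [2,4] S\PP   >
    [2,3] "song" : (S\PP)/PP
    [3,4] "which" : PP

S/(S\PP)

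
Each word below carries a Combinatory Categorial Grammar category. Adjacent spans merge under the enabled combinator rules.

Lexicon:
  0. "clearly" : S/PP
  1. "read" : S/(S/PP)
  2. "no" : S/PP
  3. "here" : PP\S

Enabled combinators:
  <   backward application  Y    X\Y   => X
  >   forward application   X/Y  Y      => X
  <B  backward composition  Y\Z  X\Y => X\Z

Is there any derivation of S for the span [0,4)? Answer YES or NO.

[0,4] S   >
  [0,1] "clearly" : S/PP
  [1,4] PP   <
    [1,3] S   >
      [1,2] "read" : S/(S/PP)
      [2,3] "no" : S/PP
    [3,4] "here" : PP\S

YES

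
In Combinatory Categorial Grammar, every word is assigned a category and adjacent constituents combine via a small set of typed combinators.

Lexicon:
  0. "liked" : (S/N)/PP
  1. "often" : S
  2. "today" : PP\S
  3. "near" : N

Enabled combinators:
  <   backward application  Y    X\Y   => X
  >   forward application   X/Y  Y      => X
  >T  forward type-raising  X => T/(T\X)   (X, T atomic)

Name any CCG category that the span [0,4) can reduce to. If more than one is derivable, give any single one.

[0,4] S   >
  [0,3] S/N   >
    [0,1] "liked" : (S/N)/PP
    [1,3] PP   <
      [1,2] "often" : S
      [2,3] "today" : PP\S
  [3,4] "near" : N

S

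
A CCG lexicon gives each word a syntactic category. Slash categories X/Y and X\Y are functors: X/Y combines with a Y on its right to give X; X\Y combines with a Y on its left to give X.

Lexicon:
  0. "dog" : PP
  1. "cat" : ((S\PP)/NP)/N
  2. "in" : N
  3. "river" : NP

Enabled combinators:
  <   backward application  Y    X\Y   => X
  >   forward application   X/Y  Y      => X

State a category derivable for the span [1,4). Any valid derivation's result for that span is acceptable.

[0,4] S   <
  [0,1] "dog" : PP
  [1,4] S\PP   >
    [1,3] (S\PP)/NP   >
      [1,2] "cat" : ((S\PP)/NP)/N
      [2,3] "in" : N
    [3,4] "river" : NP

S\PP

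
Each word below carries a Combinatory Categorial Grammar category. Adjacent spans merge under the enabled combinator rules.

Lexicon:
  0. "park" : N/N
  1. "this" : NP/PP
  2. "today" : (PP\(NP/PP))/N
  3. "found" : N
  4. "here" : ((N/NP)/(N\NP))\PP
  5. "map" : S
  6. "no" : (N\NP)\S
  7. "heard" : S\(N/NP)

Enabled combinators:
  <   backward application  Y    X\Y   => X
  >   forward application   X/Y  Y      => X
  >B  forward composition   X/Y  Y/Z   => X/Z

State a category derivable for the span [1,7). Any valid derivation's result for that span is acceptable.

[0,8] S   <
  [0,7] N/NP   >B
    [0,1] "park" : N/N
    [1,7] N/NP   >
      [1,5] (N/NP)/(N\NP)   <
        [1,4] PP   <
          [1,2] "this" : NP/PP
          [2,4] PP\(NP/PP)   >
            [2,3] "today" : (PP\(NP/PP))/N
            [3,4] "found" : N
        [4,5] "here" : ((N/NP)/(N\NP))\PP
      [5,7] N\NP   <
        [5,6] "map" : S
        [6,7] "no" : (N\NP)\S
  [7,8] "heard" : S\(N/NP)

N/NP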